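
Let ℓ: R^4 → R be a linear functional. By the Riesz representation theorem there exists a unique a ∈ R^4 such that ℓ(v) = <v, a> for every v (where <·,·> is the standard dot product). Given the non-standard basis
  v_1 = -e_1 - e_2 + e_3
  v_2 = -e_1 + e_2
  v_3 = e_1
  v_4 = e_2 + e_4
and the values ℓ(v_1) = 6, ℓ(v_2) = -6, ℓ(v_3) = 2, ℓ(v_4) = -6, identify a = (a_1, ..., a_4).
a = (2, -4, 4, -2)

Write a = (a_1, ..., a_4) in the standard basis. For each basis vector v_i, ℓ(v_i) = <v_i, a> is a linear equation in the a_j's. Collect the n equations into a matrix system V a = ℓ, where row i of V is v_i (expressed in the standard basis). Since V is invertible (lower-triangular with 1s on the diagonal, up to permutation), solve by back-substitution:
  V =
[[-1, -1, 1, 0],
 [-1, 1, 0, 0],
 [1, 0, 0, 0],
 [0, 1, 0, 1]]
  V a = (6, -6, 2, -6)
Solving gives a = (2, -4, 4, -2).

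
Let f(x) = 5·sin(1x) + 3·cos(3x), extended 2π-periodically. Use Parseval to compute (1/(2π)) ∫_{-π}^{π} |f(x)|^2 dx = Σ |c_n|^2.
Σ |c_n|^2 = 17

Expand |f|^2 and use orthogonality of {sin(nx), cos(mx)} on [-π, π]:
  ∫_{-π}^{π} sin(nx)^2 dx = π, ∫ cos(mx)^2 dx = π, and cross terms integrate to 0.
So ∫_{-π}^{π} f(x)^2 dx = 5^2 · π + 3^2 · π = (25 + 9)π.
Divide by 2π: (25 + 9)/2 = 17.
By Parseval, this equals Σ |c_n|^2.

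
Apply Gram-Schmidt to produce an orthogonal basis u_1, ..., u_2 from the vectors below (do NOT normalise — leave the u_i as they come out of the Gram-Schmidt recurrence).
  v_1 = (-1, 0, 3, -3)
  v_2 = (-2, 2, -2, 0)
Orthogonal basis:
  u_1 = (-1, 0, 3, -3)
  u_2 = (-42/19, 2, -26/19, -12/19)

Apply the Gram-Schmidt recurrence
  u_1 = v_1
  u_i = v_i − Σ_{j<i} ((v_i · u_j) / (u_j · u_j)) · u_j.

Step by step this gives:
  u_1 = (-1, 0, 3, -3)
  u_2 = (-42/19, 2, -26/19, -12/19)

Orthogonality check:
  u_2 · u_1 = 0 (should be 0)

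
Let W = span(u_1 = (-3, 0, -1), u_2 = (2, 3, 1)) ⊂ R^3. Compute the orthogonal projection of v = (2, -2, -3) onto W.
proj_W(v) = (89/91, -213/91, 6/91)

Set up U = [u_1 | ... | u_2] ∈ R^(3×2). The projector onto W = col(U) is P = U (U^T U)^(-1) U^T.
Compute U^T U =
  [10, -7]
  [-7, 14],
and U^T v = (-3, -5).
Solve U^T U · c = U^T v for the coefficients: c = (-11/13, -71/91). The projection is proj_W(v) = U c.
Check: (v - proj_W(v)) · u_1 = 0  (should be 0).
Check: (v - proj_W(v)) · u_2 = 0  (should be 0).
Result: proj_W(v) = (89/91, -213/91, 6/91).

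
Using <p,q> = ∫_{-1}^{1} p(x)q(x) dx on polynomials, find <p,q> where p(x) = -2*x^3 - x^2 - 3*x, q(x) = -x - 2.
<p,q> = 62/15

Expand the product: p(x)·q(x) = 2*x^4 + 5*x^3 + 5*x^2 + 6*x.
∫_{-1}^{1} of each monomial x^k gives [2/(k+1) if k even, 0 if k odd]. Integrating term-by-term (or equivalently evaluating the antiderivative F(x) = 2*x^5/5 + 5*x^4/4 + 5*x^3/3 + 3*x^2 at the endpoints):
  F(1) − F(−1) = 379/60 − (131/60) = 62/15.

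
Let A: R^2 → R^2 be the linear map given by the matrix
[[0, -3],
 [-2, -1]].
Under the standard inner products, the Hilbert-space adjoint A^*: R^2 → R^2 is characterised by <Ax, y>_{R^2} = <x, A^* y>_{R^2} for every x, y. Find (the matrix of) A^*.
A^* = A^T =
[[0, -2],
 [-3, -1]]

For real matrices with standard dot products, the defining identity <Ax, y> = <x, A^* y> gives (Ax)^T y = x^T (A^*) y, i.e. x^T A^T y = x^T (A^*) y. Since this holds for all x, y, we must have A^* = A^T. Therefore
A^* =
[[0, -2],
 [-3, -1]].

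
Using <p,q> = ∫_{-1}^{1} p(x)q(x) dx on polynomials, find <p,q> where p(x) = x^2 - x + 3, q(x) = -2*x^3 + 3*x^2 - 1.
<p,q> = 4/3

Expand the product: p(x)·q(x) = -2*x^5 + 5*x^4 - 9*x^3 + 8*x^2 + x - 3.
∫_{-1}^{1} of each monomial x^k gives [2/(k+1) if k even, 0 if k odd]. Integrating term-by-term (or equivalently evaluating the antiderivative F(x) = -x^6/3 + x^5 - 9*x^4/4 + 8*x^3/3 + x^2/2 - 3*x at the endpoints):
  F(1) − F(−1) = -17/12 − (-11/4) = 4/3.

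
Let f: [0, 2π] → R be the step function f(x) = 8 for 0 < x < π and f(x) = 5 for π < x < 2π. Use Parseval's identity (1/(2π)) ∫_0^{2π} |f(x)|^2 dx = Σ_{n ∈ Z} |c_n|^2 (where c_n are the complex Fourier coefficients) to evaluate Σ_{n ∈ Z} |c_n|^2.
Σ |c_n|^2 = 89/2

Parseval equates the L^2 energy of f (normalised by 1/(2π)) with the ℓ^2 sum of its Fourier coefficients: (1/(2π)) ∫_0^{2π} |f|^2 = Σ |c_n|^2.
Compute the left side: (1/(2π)) [∫_0^π 8^2 dx + ∫_π^{2π} 5^2 dx] = (1/(2π)) · (64π + 25π) = (64 + 25)/2 = 89/2.
So Σ_{n ∈ Z} |c_n|^2 = 89/2.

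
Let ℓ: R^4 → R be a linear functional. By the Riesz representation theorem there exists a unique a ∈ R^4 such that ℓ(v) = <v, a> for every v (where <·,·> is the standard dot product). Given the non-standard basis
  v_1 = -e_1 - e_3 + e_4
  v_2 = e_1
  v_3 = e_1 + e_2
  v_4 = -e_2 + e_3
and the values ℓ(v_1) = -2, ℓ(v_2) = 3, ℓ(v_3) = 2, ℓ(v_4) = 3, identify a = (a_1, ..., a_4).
a = (3, -1, 2, 3)

Write a = (a_1, ..., a_4) in the standard basis. For each basis vector v_i, ℓ(v_i) = <v_i, a> is a linear equation in the a_j's. Collect the n equations into a matrix system V a = ℓ, where row i of V is v_i (expressed in the standard basis). Since V is invertible (lower-triangular with 1s on the diagonal, up to permutation), solve by back-substitution:
  V =
[[-1, 0, -1, 1],
 [1, 0, 0, 0],
 [1, 1, 0, 0],
 [0, -1, 1, 0]]
  V a = (-2, 3, 2, 3)
Solving gives a = (3, -1, 2, 3).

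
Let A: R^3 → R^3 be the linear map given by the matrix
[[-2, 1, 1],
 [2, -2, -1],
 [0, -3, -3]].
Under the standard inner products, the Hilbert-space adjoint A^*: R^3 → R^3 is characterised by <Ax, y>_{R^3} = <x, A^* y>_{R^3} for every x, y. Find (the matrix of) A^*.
A^* = A^T =
[[-2, 2, 0],
 [1, -2, -3],
 [1, -1, -3]]

For real matrices with standard dot products, the defining identity <Ax, y> = <x, A^* y> gives (Ax)^T y = x^T (A^*) y, i.e. x^T A^T y = x^T (A^*) y. Since this holds for all x, y, we must have A^* = A^T. Therefore
A^* =
[[-2, 2, 0],
 [1, -2, -3],
 [1, -1, -3]].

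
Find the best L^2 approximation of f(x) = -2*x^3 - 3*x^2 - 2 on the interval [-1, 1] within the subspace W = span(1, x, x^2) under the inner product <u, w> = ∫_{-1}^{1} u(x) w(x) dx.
g(x) = -3*x^2 - 6*x/5 - 2

The best approximation g ∈ W is the orthogonal projection of f onto W. Writing g = a_0 + a_1 x + a_2 x^2, the coefficients solve the normal equations G · a = b where
  G_{ij} = <φ_i, φ_j> and b_i = <f, φ_i>, with φ_0 = 1, φ_1 = x, φ_2 = x^2.
G =
  [2, 0, 2/3]
  [0, 2/3, 0]
  [2/3, 0, 2/5],
b = (-6, -4/5, -38/15).
Solving gives a_0 = -2, a_1 = -6/5, a_2 = -3, so
  g(x) = -3*x^2 - 6*x/5 - 2.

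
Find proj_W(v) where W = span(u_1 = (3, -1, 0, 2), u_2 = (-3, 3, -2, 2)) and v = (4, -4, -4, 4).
proj_W(v) = (24/5, -16/15, -8/15, 64/15)

Set up U = [u_1 | ... | u_2] ∈ R^(4×2). The projector onto W = col(U) is P = U (U^T U)^(-1) U^T.
Compute U^T U =
  [14, -8]
  [-8, 26],
and U^T v = (24, -8).
Solve U^T U · c = U^T v for the coefficients: c = (28/15, 4/15). The projection is proj_W(v) = U c.
Check: (v - proj_W(v)) · u_1 = 0  (should be 0).
Check: (v - proj_W(v)) · u_2 = 0  (should be 0).
Result: proj_W(v) = (24/5, -16/15, -8/15, 64/15).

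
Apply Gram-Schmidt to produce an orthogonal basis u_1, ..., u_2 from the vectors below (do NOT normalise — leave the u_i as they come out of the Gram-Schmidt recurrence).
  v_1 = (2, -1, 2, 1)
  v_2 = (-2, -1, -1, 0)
Orthogonal basis:
  u_1 = (2, -1, 2, 1)
  u_2 = (-1, -3/2, 0, 1/2)

Apply the Gram-Schmidt recurrence
  u_1 = v_1
  u_i = v_i − Σ_{j<i} ((v_i · u_j) / (u_j · u_j)) · u_j.

Step by step this gives:
  u_1 = (2, -1, 2, 1)
  u_2 = (-1, -3/2, 0, 1/2)

Orthogonality check:
  u_2 · u_1 = 0 (should be 0)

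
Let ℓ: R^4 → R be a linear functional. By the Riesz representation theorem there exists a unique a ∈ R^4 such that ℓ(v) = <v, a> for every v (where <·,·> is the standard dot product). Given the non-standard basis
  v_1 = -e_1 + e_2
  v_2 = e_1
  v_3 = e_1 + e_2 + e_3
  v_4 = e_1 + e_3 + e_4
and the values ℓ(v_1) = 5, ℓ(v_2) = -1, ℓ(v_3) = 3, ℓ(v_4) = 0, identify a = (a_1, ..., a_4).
a = (-1, 4, 0, 1)

Write a = (a_1, ..., a_4) in the standard basis. For each basis vector v_i, ℓ(v_i) = <v_i, a> is a linear equation in the a_j's. Collect the n equations into a matrix system V a = ℓ, where row i of V is v_i (expressed in the standard basis). Since V is invertible (lower-triangular with 1s on the diagonal, up to permutation), solve by back-substitution:
  V =
[[-1, 1, 0, 0],
 [1, 0, 0, 0],
 [1, 1, 1, 0],
 [1, 0, 1, 1]]
  V a = (5, -1, 3, 0)
Solving gives a = (-1, 4, 0, 1).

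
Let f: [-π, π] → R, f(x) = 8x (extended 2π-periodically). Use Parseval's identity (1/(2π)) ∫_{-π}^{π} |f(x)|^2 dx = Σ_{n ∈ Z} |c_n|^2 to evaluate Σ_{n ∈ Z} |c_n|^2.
Σ |c_n|^2 = 64π^2/3

Expand and integrate term by term over [-π, π]:
  ∫ (8x)^2 dx = 64·(2π^3/3); ∫ 2·8·(0)·x dx = 0 (odd integrand); ∫ 0^2 dx = 0·2π.
So (1/(2π)) ∫_{-π}^{π} (8x)^2 dx = 64π^2/3 + 0 = 64π^2/3.
Parseval ⇒ Σ |c_n|^2 = 64π^2/3.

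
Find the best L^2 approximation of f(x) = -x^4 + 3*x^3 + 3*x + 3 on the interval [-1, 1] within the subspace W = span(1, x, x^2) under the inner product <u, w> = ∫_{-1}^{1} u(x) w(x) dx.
g(x) = -6*x^2/7 + 24*x/5 + 108/35

The best approximation g ∈ W is the orthogonal projection of f onto W. Writing g = a_0 + a_1 x + a_2 x^2, the coefficients solve the normal equations G · a = b where
  G_{ij} = <φ_i, φ_j> and b_i = <f, φ_i>, with φ_0 = 1, φ_1 = x, φ_2 = x^2.
G =
  [2, 0, 2/3]
  [0, 2/3, 0]
  [2/3, 0, 2/5],
b = (28/5, 16/5, 12/7).
Solving gives a_0 = 108/35, a_1 = 24/5, a_2 = -6/7, so
  g(x) = -6*x^2/7 + 24*x/5 + 108/35.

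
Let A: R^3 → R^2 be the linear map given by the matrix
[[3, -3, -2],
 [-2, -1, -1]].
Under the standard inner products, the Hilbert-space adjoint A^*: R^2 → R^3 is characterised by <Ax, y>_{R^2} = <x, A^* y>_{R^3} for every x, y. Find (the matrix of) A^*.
A^* = A^T =
[[3, -2],
 [-3, -1],
 [-2, -1]]

For real matrices with standard dot products, the defining identity <Ax, y> = <x, A^* y> gives (Ax)^T y = x^T (A^*) y, i.e. x^T A^T y = x^T (A^*) y. Since this holds for all x, y, we must have A^* = A^T. Therefore
A^* =
[[3, -2],
 [-3, -1],
 [-2, -1]].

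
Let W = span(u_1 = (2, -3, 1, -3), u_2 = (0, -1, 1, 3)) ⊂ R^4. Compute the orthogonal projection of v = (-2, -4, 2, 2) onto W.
proj_W(v) = (52/57, -8/3, 100/57, 48/19)

Set up U = [u_1 | ... | u_2] ∈ R^(4×2). The projector onto W = col(U) is P = U (U^T U)^(-1) U^T.
Compute U^T U =
  [23, -5]
  [-5, 11],
and U^T v = (4, 12).
Solve U^T U · c = U^T v for the coefficients: c = (26/57, 74/57). The projection is proj_W(v) = U c.
Check: (v - proj_W(v)) · u_1 = 0  (should be 0).
Check: (v - proj_W(v)) · u_2 = 0  (should be 0).
Result: proj_W(v) = (52/57, -8/3, 100/57, 48/19).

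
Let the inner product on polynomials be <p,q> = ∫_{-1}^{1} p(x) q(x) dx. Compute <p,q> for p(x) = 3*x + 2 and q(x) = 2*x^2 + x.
<p,q> = 14/3

Expand the product: p(x)·q(x) = 6*x^3 + 7*x^2 + 2*x.
∫_{-1}^{1} of each monomial x^k gives [2/(k+1) if k even, 0 if k odd]. Integrating term-by-term (or equivalently evaluating the antiderivative F(x) = 3*x^4/2 + 7*x^3/3 + x^2 at the endpoints):
  F(1) − F(−1) = 29/6 − (1/6) = 14/3.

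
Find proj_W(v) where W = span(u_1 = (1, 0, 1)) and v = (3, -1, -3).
proj_W(v) = (0, 0, 0)

Set up U = [u_1 | ... | u_1] ∈ R^(3×1). The projector onto W = col(U) is P = U (U^T U)^(-1) U^T.
Compute U^T U =
  [2],
and U^T v = (0).
Solve U^T U · c = U^T v for the coefficients: c = (0). The projection is proj_W(v) = U c.
Check: (v - proj_W(v)) · u_1 = 0  (should be 0).
Result: proj_W(v) = (0, 0, 0).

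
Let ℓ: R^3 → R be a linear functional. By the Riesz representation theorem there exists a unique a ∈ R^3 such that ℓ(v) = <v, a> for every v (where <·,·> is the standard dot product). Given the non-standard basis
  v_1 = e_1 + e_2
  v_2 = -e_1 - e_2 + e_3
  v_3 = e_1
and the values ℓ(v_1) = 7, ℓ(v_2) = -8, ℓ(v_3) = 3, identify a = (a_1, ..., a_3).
a = (3, 4, -1)

Write a = (a_1, ..., a_3) in the standard basis. For each basis vector v_i, ℓ(v_i) = <v_i, a> is a linear equation in the a_j's. Collect the n equations into a matrix system V a = ℓ, where row i of V is v_i (expressed in the standard basis). Since V is invertible (lower-triangular with 1s on the diagonal, up to permutation), solve by back-substitution:
  V =
[[1, 1, 0],
 [-1, -1, 1],
 [1, 0, 0]]
  V a = (7, -8, 3)
Solving gives a = (3, 4, -1).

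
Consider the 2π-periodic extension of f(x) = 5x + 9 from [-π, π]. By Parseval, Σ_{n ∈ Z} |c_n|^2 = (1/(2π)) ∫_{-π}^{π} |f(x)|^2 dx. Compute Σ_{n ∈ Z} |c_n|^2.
Σ |c_n|^2 = 25π^2/3 + 81

Expand and integrate term by term over [-π, π]:
  ∫ (5x)^2 dx = 25·(2π^3/3); ∫ 2·5·(9)·x dx = 0 (odd integrand); ∫ 9^2 dx = 81·2π.
So (1/(2π)) ∫_{-π}^{π} (5x + 9)^2 dx = 25π^2/3 + 81 = 25π^2/3 + 81.
Parseval ⇒ Σ |c_n|^2 = 25π^2/3 + 81.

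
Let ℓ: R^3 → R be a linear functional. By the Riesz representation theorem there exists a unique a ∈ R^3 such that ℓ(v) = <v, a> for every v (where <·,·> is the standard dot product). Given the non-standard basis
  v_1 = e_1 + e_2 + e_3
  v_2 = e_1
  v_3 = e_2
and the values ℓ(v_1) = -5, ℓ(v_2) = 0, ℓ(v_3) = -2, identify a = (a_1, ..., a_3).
a = (0, -2, -3)

Write a = (a_1, ..., a_3) in the standard basis. For each basis vector v_i, ℓ(v_i) = <v_i, a> is a linear equation in the a_j's. Collect the n equations into a matrix system V a = ℓ, where row i of V is v_i (expressed in the standard basis). Since V is invertible (lower-triangular with 1s on the diagonal, up to permutation), solve by back-substitution:
  V =
[[1, 1, 1],
 [1, 0, 0],
 [0, 1, 0]]
  V a = (-5, 0, -2)
Solving gives a = (0, -2, -3).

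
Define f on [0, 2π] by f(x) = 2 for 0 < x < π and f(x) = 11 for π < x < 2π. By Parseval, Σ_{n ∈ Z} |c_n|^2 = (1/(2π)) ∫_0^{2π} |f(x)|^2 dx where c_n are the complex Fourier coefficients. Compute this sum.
Σ |c_n|^2 = 125/2

Parseval equates the L^2 energy of f (normalised by 1/(2π)) with the ℓ^2 sum of its Fourier coefficients: (1/(2π)) ∫_0^{2π} |f|^2 = Σ |c_n|^2.
Compute the left side: (1/(2π)) [∫_0^π 2^2 dx + ∫_π^{2π} 11^2 dx] = (1/(2π)) · (4π + 121π) = (4 + 121)/2 = 125/2.
So Σ_{n ∈ Z} |c_n|^2 = 125/2.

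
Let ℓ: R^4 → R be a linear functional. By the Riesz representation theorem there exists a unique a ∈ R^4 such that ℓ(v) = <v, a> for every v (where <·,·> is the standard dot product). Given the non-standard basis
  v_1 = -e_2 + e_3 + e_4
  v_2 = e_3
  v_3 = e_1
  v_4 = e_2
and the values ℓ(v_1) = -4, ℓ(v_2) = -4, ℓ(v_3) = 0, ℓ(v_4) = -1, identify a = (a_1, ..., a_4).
a = (0, -1, -4, -1)

Write a = (a_1, ..., a_4) in the standard basis. For each basis vector v_i, ℓ(v_i) = <v_i, a> is a linear equation in the a_j's. Collect the n equations into a matrix system V a = ℓ, where row i of V is v_i (expressed in the standard basis). Since V is invertible (lower-triangular with 1s on the diagonal, up to permutation), solve by back-substitution:
  V =
[[0, -1, 1, 1],
 [0, 0, 1, 0],
 [1, 0, 0, 0],
 [0, 1, 0, 0]]
  V a = (-4, -4, 0, -1)
Solving gives a = (0, -1, -4, -1).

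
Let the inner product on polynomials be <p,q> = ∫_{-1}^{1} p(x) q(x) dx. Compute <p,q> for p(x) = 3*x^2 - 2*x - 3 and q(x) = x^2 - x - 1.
<p,q> = 68/15

Expand the product: p(x)·q(x) = 3*x^4 - 5*x^3 - 4*x^2 + 5*x + 3.
∫_{-1}^{1} of each monomial x^k gives [2/(k+1) if k even, 0 if k odd]. Integrating term-by-term (or equivalently evaluating the antiderivative F(x) = 3*x^5/5 - 5*x^4/4 - 4*x^3/3 + 5*x^2/2 + 3*x at the endpoints):
  F(1) − F(−1) = 211/60 − (-61/60) = 68/15.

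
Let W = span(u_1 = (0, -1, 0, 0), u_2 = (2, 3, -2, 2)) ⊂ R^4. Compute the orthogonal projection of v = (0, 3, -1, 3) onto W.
proj_W(v) = (4/3, 3, -4/3, 4/3)

Set up U = [u_1 | ... | u_2] ∈ R^(4×2). The projector onto W = col(U) is P = U (U^T U)^(-1) U^T.
Compute U^T U =
  [1, -3]
  [-3, 21],
and U^T v = (-3, 17).
Solve U^T U · c = U^T v for the coefficients: c = (-1, 2/3). The projection is proj_W(v) = U c.
Check: (v - proj_W(v)) · u_1 = 0  (should be 0).
Check: (v - proj_W(v)) · u_2 = 0  (should be 0).
Result: proj_W(v) = (4/3, 3, -4/3, 4/3).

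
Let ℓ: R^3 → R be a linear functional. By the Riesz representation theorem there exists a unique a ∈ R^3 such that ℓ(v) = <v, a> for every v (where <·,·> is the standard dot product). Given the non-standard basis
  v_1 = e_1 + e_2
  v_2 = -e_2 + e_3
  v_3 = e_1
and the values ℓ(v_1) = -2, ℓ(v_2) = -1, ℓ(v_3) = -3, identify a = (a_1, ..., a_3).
a = (-3, 1, 0)

Write a = (a_1, ..., a_3) in the standard basis. For each basis vector v_i, ℓ(v_i) = <v_i, a> is a linear equation in the a_j's. Collect the n equations into a matrix system V a = ℓ, where row i of V is v_i (expressed in the standard basis). Since V is invertible (lower-triangular with 1s on the diagonal, up to permutation), solve by back-substitution:
  V =
[[1, 1, 0],
 [0, -1, 1],
 [1, 0, 0]]
  V a = (-2, -1, -3)
Solving gives a = (-3, 1, 0).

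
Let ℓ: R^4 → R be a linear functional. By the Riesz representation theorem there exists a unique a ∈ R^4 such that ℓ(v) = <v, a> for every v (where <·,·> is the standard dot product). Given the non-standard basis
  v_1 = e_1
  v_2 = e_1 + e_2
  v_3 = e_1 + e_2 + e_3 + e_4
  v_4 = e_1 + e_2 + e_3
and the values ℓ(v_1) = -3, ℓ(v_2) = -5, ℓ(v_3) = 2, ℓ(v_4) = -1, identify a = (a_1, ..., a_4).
a = (-3, -2, 4, 3)

Write a = (a_1, ..., a_4) in the standard basis. For each basis vector v_i, ℓ(v_i) = <v_i, a> is a linear equation in the a_j's. Collect the n equations into a matrix system V a = ℓ, where row i of V is v_i (expressed in the standard basis). Since V is invertible (lower-triangular with 1s on the diagonal, up to permutation), solve by back-substitution:
  V =
[[1, 0, 0, 0],
 [1, 1, 0, 0],
 [1, 1, 1, 1],
 [1, 1, 1, 0]]
  V a = (-3, -5, 2, -1)
Solving gives a = (-3, -2, 4, 3).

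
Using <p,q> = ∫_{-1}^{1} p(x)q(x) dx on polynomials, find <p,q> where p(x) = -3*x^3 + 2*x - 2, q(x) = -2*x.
<p,q> = -4/15

Expand the product: p(x)·q(x) = 6*x^4 - 4*x^2 + 4*x.
∫_{-1}^{1} of each monomial x^k gives [2/(k+1) if k even, 0 if k odd]. Integrating term-by-term (or equivalently evaluating the antiderivative F(x) = 6*x^5/5 - 4*x^3/3 + 2*x^2 at the endpoints):
  F(1) − F(−1) = 28/15 − (32/15) = -4/15.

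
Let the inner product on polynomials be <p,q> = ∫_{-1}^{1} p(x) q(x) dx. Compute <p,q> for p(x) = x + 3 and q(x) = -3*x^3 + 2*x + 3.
<p,q> = 272/15

Expand the product: p(x)·q(x) = -3*x^4 - 9*x^3 + 2*x^2 + 9*x + 9.
∫_{-1}^{1} of each monomial x^k gives [2/(k+1) if k even, 0 if k odd]. Integrating term-by-term (or equivalently evaluating the antiderivative F(x) = -3*x^5/5 - 9*x^4/4 + 2*x^3/3 + 9*x^2/2 + 9*x at the endpoints):
  F(1) − F(−1) = 679/60 − (-409/60) = 272/15.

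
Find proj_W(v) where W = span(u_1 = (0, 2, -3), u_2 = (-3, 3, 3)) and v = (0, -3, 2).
proj_W(v) = (25/38, -99/38, 43/19)

Set up U = [u_1 | ... | u_2] ∈ R^(3×2). The projector onto W = col(U) is P = U (U^T U)^(-1) U^T.
Compute U^T U =
  [13, -3]
  [-3, 27],
and U^T v = (-12, -3).
Solve U^T U · c = U^T v for the coefficients: c = (-37/38, -25/114). The projection is proj_W(v) = U c.
Check: (v - proj_W(v)) · u_1 = 0  (should be 0).
Check: (v - proj_W(v)) · u_2 = 0  (should be 0).
Result: proj_W(v) = (25/38, -99/38, 43/19).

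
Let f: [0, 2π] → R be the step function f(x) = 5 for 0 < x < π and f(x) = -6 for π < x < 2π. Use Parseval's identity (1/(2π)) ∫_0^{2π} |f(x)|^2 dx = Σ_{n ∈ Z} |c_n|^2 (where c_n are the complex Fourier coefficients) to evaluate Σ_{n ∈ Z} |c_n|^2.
Σ |c_n|^2 = 61/2

Parseval equates the L^2 energy of f (normalised by 1/(2π)) with the ℓ^2 sum of its Fourier coefficients: (1/(2π)) ∫_0^{2π} |f|^2 = Σ |c_n|^2.
Compute the left side: (1/(2π)) [∫_0^π 5^2 dx + ∫_π^{2π} (-6)^2 dx] = (1/(2π)) · (25π + 36π) = (25 + 36)/2 = 61/2.
So Σ_{n ∈ Z} |c_n|^2 = 61/2.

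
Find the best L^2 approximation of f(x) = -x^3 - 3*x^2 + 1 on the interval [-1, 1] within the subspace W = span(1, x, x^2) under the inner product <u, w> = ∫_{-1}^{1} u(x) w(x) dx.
g(x) = -3*x^2 - 3*x/5 + 1

The best approximation g ∈ W is the orthogonal projection of f onto W. Writing g = a_0 + a_1 x + a_2 x^2, the coefficients solve the normal equations G · a = b where
  G_{ij} = <φ_i, φ_j> and b_i = <f, φ_i>, with φ_0 = 1, φ_1 = x, φ_2 = x^2.
G =
  [2, 0, 2/3]
  [0, 2/3, 0]
  [2/3, 0, 2/5],
b = (0, -2/5, -8/15).
Solving gives a_0 = 1, a_1 = -3/5, a_2 = -3, so
  g(x) = -3*x^2 - 3*x/5 + 1.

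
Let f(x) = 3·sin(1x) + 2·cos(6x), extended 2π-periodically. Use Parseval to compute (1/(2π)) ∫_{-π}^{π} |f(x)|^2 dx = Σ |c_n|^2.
Σ |c_n|^2 = 13/2

Expand |f|^2 and use orthogonality of {sin(nx), cos(mx)} on [-π, π]:
  ∫_{-π}^{π} sin(nx)^2 dx = π, ∫ cos(mx)^2 dx = π, and cross terms integrate to 0.
So ∫_{-π}^{π} f(x)^2 dx = 3^2 · π + 2^2 · π = (9 + 4)π.
Divide by 2π: (9 + 4)/2 = 13/2.
By Parseval, this equals Σ |c_n|^2.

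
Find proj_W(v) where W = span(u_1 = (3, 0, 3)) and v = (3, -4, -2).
proj_W(v) = (1/2, 0, 1/2)

Set up U = [u_1 | ... | u_1] ∈ R^(3×1). The projector onto W = col(U) is P = U (U^T U)^(-1) U^T.
Compute U^T U =
  [18],
and U^T v = (3).
Solve U^T U · c = U^T v for the coefficients: c = (1/6). The projection is proj_W(v) = U c.
Check: (v - proj_W(v)) · u_1 = 0  (should be 0).
Result: proj_W(v) = (1/2, 0, 1/2).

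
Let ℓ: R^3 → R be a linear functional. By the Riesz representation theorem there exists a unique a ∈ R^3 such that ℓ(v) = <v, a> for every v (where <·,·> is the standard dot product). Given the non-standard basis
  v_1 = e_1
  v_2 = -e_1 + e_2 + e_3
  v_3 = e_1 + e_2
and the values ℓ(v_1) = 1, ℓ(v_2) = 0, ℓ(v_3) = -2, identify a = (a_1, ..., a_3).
a = (1, -3, 4)

Write a = (a_1, ..., a_3) in the standard basis. For each basis vector v_i, ℓ(v_i) = <v_i, a> is a linear equation in the a_j's. Collect the n equations into a matrix system V a = ℓ, where row i of V is v_i (expressed in the standard basis). Since V is invertible (lower-triangular with 1s on the diagonal, up to permutation), solve by back-substitution:
  V =
[[1, 0, 0],
 [-1, 1, 1],
 [1, 1, 0]]
  V a = (1, 0, -2)
Solving gives a = (1, -3, 4).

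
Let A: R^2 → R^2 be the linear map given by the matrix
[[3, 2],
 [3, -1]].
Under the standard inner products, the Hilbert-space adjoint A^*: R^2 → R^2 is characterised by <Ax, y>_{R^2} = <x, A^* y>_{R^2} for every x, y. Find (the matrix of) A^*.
A^* = A^T =
[[3, 3],
 [2, -1]]

For real matrices with standard dot products, the defining identity <Ax, y> = <x, A^* y> gives (Ax)^T y = x^T (A^*) y, i.e. x^T A^T y = x^T (A^*) y. Since this holds for all x, y, we must have A^* = A^T. Therefore
A^* =
[[3, 3],
 [2, -1]].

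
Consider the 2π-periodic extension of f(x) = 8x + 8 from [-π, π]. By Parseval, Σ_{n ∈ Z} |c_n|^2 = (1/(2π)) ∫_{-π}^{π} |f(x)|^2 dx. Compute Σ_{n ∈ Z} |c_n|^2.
Σ |c_n|^2 = 64π^2/3 + 64

Expand and integrate term by term over [-π, π]:
  ∫ (8x)^2 dx = 64·(2π^3/3); ∫ 2·8·(8)·x dx = 0 (odd integrand); ∫ 8^2 dx = 64·2π.
So (1/(2π)) ∫_{-π}^{π} (8x + 8)^2 dx = 64π^2/3 + 64 = 64π^2/3 + 64.
Parseval ⇒ Σ |c_n|^2 = 64π^2/3 + 64.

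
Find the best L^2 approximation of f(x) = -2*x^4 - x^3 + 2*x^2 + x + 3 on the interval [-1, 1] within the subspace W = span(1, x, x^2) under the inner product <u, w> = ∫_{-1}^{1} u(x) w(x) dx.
g(x) = 2*x^2/7 + 2*x/5 + 111/35

The best approximation g ∈ W is the orthogonal projection of f onto W. Writing g = a_0 + a_1 x + a_2 x^2, the coefficients solve the normal equations G · a = b where
  G_{ij} = <φ_i, φ_j> and b_i = <f, φ_i>, with φ_0 = 1, φ_1 = x, φ_2 = x^2.
G =
  [2, 0, 2/3]
  [0, 2/3, 0]
  [2/3, 0, 2/5],
b = (98/15, 4/15, 78/35).
Solving gives a_0 = 111/35, a_1 = 2/5, a_2 = 2/7, so
  g(x) = 2*x^2/7 + 2*x/5 + 111/35.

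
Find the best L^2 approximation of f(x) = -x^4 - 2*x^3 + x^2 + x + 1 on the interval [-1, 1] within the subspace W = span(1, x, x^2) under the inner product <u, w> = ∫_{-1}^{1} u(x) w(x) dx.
g(x) = x^2/7 - x/5 + 38/35

The best approximation g ∈ W is the orthogonal projection of f onto W. Writing g = a_0 + a_1 x + a_2 x^2, the coefficients solve the normal equations G · a = b where
  G_{ij} = <φ_i, φ_j> and b_i = <f, φ_i>, with φ_0 = 1, φ_1 = x, φ_2 = x^2.
G =
  [2, 0, 2/3]
  [0, 2/3, 0]
  [2/3, 0, 2/5],
b = (34/15, -2/15, 82/105).
Solving gives a_0 = 38/35, a_1 = -1/5, a_2 = 1/7, so
  g(x) = x^2/7 - x/5 + 38/35.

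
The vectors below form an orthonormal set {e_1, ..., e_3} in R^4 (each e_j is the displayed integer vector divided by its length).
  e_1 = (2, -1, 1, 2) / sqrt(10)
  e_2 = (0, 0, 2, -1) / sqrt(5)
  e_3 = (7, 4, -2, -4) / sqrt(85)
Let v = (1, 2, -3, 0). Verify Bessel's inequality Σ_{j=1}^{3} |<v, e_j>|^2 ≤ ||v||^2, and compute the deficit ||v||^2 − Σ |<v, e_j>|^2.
Σ |<v, e_j>|^2 = 2259/170; ||v||^2 = 14; deficit = 121/170

Write each e_j = u_j / sqrt(<u_j, u_j>) where u_j is the displayed integer vector. Then <v, e_j> = <v, u_j> / sqrt(<u_j, u_j>), so |<v, e_j>|^2 = <v, u_j>^2 / <u_j, u_j>.
Coefficients: <v, e_1> = -3/sqrt(10), <v, e_2> = -6/sqrt(5), <v, e_3> = 21/sqrt(85).
Square and sum: Σ |<v, e_j>|^2 = 2259/170.
Compute ||v||^2 = v·v = 14.
Deficit = 14 − 2259/170 = 121/170 ≥ 0, confirming Bessel's inequality. (The deficit equals ||v − Σ <v,e_j> e_j||^2, the squared distance from v to span{e_j}.)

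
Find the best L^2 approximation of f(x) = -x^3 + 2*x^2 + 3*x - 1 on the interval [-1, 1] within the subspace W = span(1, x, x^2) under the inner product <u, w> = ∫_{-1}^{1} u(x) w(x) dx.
g(x) = 2*x^2 + 12*x/5 - 1

The best approximation g ∈ W is the orthogonal projection of f onto W. Writing g = a_0 + a_1 x + a_2 x^2, the coefficients solve the normal equations G · a = b where
  G_{ij} = <φ_i, φ_j> and b_i = <f, φ_i>, with φ_0 = 1, φ_1 = x, φ_2 = x^2.
G =
  [2, 0, 2/3]
  [0, 2/3, 0]
  [2/3, 0, 2/5],
b = (-2/3, 8/5, 2/15).
Solving gives a_0 = -1, a_1 = 12/5, a_2 = 2, so
  g(x) = 2*x^2 + 12*x/5 - 1.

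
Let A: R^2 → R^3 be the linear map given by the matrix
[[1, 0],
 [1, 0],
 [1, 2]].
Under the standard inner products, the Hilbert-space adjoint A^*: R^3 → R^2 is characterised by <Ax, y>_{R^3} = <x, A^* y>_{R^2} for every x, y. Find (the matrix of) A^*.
A^* = A^T =
[[1, 1, 1],
 [0, 0, 2]]

For real matrices with standard dot products, the defining identity <Ax, y> = <x, A^* y> gives (Ax)^T y = x^T (A^*) y, i.e. x^T A^T y = x^T (A^*) y. Since this holds for all x, y, we must have A^* = A^T. Therefore
A^* =
[[1, 1, 1],
 [0, 0, 2]].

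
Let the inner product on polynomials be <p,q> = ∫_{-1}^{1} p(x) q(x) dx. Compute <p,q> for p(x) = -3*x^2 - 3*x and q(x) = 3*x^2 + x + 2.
<p,q> = -48/5

Expand the product: p(x)·q(x) = -9*x^4 - 12*x^3 - 9*x^2 - 6*x.
∫_{-1}^{1} of each monomial x^k gives [2/(k+1) if k even, 0 if k odd]. Integrating term-by-term (or equivalently evaluating the antiderivative F(x) = -9*x^5/5 - 3*x^4 - 3*x^3 - 3*x^2 at the endpoints):
  F(1) − F(−1) = -54/5 − (-6/5) = -48/5.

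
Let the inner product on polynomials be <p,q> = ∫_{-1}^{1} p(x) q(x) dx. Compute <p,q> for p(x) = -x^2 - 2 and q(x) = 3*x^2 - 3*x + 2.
<p,q> = -218/15

Expand the product: p(x)·q(x) = -3*x^4 + 3*x^3 - 8*x^2 + 6*x - 4.
∫_{-1}^{1} of each monomial x^k gives [2/(k+1) if k even, 0 if k odd]. Integrating term-by-term (or equivalently evaluating the antiderivative F(x) = -3*x^5/5 + 3*x^4/4 - 8*x^3/3 + 3*x^2 - 4*x at the endpoints):
  F(1) − F(−1) = -211/60 − (661/60) = -218/15.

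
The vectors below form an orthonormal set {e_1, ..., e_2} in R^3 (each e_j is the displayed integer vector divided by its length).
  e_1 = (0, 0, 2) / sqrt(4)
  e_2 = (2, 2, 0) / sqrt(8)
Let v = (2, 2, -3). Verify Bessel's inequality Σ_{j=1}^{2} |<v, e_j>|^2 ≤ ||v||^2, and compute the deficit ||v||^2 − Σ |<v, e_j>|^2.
Σ |<v, e_j>|^2 = 17; ||v||^2 = 17; deficit = 0

Write each e_j = u_j / sqrt(<u_j, u_j>) where u_j is the displayed integer vector. Then <v, e_j> = <v, u_j> / sqrt(<u_j, u_j>), so |<v, e_j>|^2 = <v, u_j>^2 / <u_j, u_j>.
Coefficients: <v, e_1> = -6/sqrt(4), <v, e_2> = 8/sqrt(8).
Square and sum: Σ |<v, e_j>|^2 = 17.
Compute ||v||^2 = v·v = 17.
Deficit = 17 − 17 = 0 ≥ 0, confirming Bessel's inequality. (The deficit equals ||v − Σ <v,e_j> e_j||^2, the squared distance from v to span{e_j}.)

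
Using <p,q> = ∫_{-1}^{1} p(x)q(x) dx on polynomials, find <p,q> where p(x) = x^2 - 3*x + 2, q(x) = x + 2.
<p,q> = 22/3

Expand the product: p(x)·q(x) = x^3 - x^2 - 4*x + 4.
∫_{-1}^{1} of each monomial x^k gives [2/(k+1) if k even, 0 if k odd]. Integrating term-by-term (or equivalently evaluating the antiderivative F(x) = x^4/4 - x^3/3 - 2*x^2 + 4*x at the endpoints):
  F(1) − F(−1) = 23/12 − (-65/12) = 22/3.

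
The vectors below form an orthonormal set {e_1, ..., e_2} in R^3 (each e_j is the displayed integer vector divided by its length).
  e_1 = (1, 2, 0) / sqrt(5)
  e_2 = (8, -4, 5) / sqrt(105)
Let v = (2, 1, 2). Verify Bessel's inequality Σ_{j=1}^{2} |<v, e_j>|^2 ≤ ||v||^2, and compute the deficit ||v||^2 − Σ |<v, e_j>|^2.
Σ |<v, e_j>|^2 = 164/21; ||v||^2 = 9; deficit = 25/21

Write each e_j = u_j / sqrt(<u_j, u_j>) where u_j is the displayed integer vector. Then <v, e_j> = <v, u_j> / sqrt(<u_j, u_j>), so |<v, e_j>|^2 = <v, u_j>^2 / <u_j, u_j>.
Coefficients: <v, e_1> = 4/sqrt(5), <v, e_2> = 22/sqrt(105).
Square and sum: Σ |<v, e_j>|^2 = 164/21.
Compute ||v||^2 = v·v = 9.
Deficit = 9 − 164/21 = 25/21 ≥ 0, confirming Bessel's inequality. (The deficit equals ||v − Σ <v,e_j> e_j||^2, the squared distance from v to span{e_j}.)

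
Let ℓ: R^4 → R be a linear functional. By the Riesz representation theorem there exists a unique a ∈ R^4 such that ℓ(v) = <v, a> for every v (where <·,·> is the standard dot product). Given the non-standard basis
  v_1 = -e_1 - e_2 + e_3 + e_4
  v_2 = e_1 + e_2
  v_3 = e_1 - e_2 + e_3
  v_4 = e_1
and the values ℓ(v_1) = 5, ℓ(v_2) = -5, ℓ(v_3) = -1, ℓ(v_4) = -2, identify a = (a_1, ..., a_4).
a = (-2, -3, -2, 2)

Write a = (a_1, ..., a_4) in the standard basis. For each basis vector v_i, ℓ(v_i) = <v_i, a> is a linear equation in the a_j's. Collect the n equations into a matrix system V a = ℓ, where row i of V is v_i (expressed in the standard basis). Since V is invertible (lower-triangular with 1s on the diagonal, up to permutation), solve by back-substitution:
  V =
[[-1, -1, 1, 1],
 [1, 1, 0, 0],
 [1, -1, 1, 0],
 [1, 0, 0, 0]]
  V a = (5, -5, -1, -2)
Solving gives a = (-2, -3, -2, 2).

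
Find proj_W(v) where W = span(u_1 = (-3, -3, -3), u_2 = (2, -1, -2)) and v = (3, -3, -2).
proj_W(v) = (69/26, -21/13, -79/26)

Set up U = [u_1 | ... | u_2] ∈ R^(3×2). The projector onto W = col(U) is P = U (U^T U)^(-1) U^T.
Compute U^T U =
  [27, 3]
  [3, 9],
and U^T v = (6, 13).
Solve U^T U · c = U^T v for the coefficients: c = (5/78, 37/26). The projection is proj_W(v) = U c.
Check: (v - proj_W(v)) · u_1 = 0  (should be 0).
Check: (v - proj_W(v)) · u_2 = 0  (should be 0).
Result: proj_W(v) = (69/26, -21/13, -79/26).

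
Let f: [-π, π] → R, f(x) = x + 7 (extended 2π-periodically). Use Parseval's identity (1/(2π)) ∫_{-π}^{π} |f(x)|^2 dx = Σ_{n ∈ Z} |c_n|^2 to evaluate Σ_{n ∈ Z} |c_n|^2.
Σ |c_n|^2 = π^2/3 + 49

Expand and integrate term by term over [-π, π]:
  ∫ (x)^2 dx = 1·(2π^3/3); ∫ 2·1·(7)·x dx = 0 (odd integrand); ∫ 7^2 dx = 49·2π.
So (1/(2π)) ∫_{-π}^{π} (x + 7)^2 dx = 1π^2/3 + 49 = π^2/3 + 49.
Parseval ⇒ Σ |c_n|^2 = π^2/3 + 49.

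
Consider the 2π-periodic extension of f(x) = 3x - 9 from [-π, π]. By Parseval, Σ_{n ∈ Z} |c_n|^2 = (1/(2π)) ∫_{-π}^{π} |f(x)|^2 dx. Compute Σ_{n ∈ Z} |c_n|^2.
Σ |c_n|^2 = 3π^2 + 81

Expand and integrate term by term over [-π, π]:
  ∫ (3x)^2 dx = 9·(2π^3/3); ∫ 2·3·(-9)·x dx = 0 (odd integrand); ∫ (-9)^2 dx = 81·2π.
So (1/(2π)) ∫_{-π}^{π} (3x - 9)^2 dx = 9π^2/3 + 81 = 3π^2 + 81.
Parseval ⇒ Σ |c_n|^2 = 3π^2 + 81.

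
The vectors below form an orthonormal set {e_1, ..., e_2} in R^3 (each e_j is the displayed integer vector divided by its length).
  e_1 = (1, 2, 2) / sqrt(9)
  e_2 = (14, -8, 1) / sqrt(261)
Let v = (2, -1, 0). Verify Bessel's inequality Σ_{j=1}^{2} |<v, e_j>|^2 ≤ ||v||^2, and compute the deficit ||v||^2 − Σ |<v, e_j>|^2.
Σ |<v, e_j>|^2 = 144/29; ||v||^2 = 5; deficit = 1/29

Write each e_j = u_j / sqrt(<u_j, u_j>) where u_j is the displayed integer vector. Then <v, e_j> = <v, u_j> / sqrt(<u_j, u_j>), so |<v, e_j>|^2 = <v, u_j>^2 / <u_j, u_j>.
Coefficients: <v, e_1> = 0/sqrt(9), <v, e_2> = 36/sqrt(261).
Square and sum: Σ |<v, e_j>|^2 = 144/29.
Compute ||v||^2 = v·v = 5.
Deficit = 5 − 144/29 = 1/29 ≥ 0, confirming Bessel's inequality. (The deficit equals ||v − Σ <v,e_j> e_j||^2, the squared distance from v to span{e_j}.)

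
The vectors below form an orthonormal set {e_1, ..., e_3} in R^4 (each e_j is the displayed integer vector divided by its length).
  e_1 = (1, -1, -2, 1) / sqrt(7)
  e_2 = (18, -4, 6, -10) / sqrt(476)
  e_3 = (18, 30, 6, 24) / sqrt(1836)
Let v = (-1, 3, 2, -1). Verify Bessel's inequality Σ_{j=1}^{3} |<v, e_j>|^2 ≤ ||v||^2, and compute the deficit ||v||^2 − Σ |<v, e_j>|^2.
Σ |<v, e_j>|^2 = 41/3; ||v||^2 = 15; deficit = 4/3

Write each e_j = u_j / sqrt(<u_j, u_j>) where u_j is the displayed integer vector. Then <v, e_j> = <v, u_j> / sqrt(<u_j, u_j>), so |<v, e_j>|^2 = <v, u_j>^2 / <u_j, u_j>.
Coefficients: <v, e_1> = -9/sqrt(7), <v, e_2> = -8/sqrt(476), <v, e_3> = 60/sqrt(1836).
Square and sum: Σ |<v, e_j>|^2 = 41/3.
Compute ||v||^2 = v·v = 15.
Deficit = 15 − 41/3 = 4/3 ≥ 0, confirming Bessel's inequality. (The deficit equals ||v − Σ <v,e_j> e_j||^2, the squared distance from v to span{e_j}.)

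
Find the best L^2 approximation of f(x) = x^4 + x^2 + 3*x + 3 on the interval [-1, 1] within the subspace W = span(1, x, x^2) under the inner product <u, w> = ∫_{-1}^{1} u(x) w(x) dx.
g(x) = 13*x^2/7 + 3*x + 102/35

The best approximation g ∈ W is the orthogonal projection of f onto W. Writing g = a_0 + a_1 x + a_2 x^2, the coefficients solve the normal equations G · a = b where
  G_{ij} = <φ_i, φ_j> and b_i = <f, φ_i>, with φ_0 = 1, φ_1 = x, φ_2 = x^2.
G =
  [2, 0, 2/3]
  [0, 2/3, 0]
  [2/3, 0, 2/5],
b = (106/15, 2, 94/35).
Solving gives a_0 = 102/35, a_1 = 3, a_2 = 13/7, so
  g(x) = 13*x^2/7 + 3*x + 102/35.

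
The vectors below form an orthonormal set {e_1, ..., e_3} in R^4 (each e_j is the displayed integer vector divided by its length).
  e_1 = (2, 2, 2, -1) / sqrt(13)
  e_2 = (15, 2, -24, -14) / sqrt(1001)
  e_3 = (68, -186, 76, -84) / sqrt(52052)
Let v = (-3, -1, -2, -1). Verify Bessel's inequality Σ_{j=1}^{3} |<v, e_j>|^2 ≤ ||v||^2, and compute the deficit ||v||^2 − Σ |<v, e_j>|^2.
Σ |<v, e_j>|^2 = 1635/169; ||v||^2 = 15; deficit = 900/169

Write each e_j = u_j / sqrt(<u_j, u_j>) where u_j is the displayed integer vector. Then <v, e_j> = <v, u_j> / sqrt(<u_j, u_j>), so |<v, e_j>|^2 = <v, u_j>^2 / <u_j, u_j>.
Coefficients: <v, e_1> = -11/sqrt(13), <v, e_2> = 15/sqrt(1001), <v, e_3> = -86/sqrt(52052).
Square and sum: Σ |<v, e_j>|^2 = 1635/169.
Compute ||v||^2 = v·v = 15.
Deficit = 15 − 1635/169 = 900/169 ≥ 0, confirming Bessel's inequality. (The deficit equals ||v − Σ <v,e_j> e_j||^2, the squared distance from v to span{e_j}.)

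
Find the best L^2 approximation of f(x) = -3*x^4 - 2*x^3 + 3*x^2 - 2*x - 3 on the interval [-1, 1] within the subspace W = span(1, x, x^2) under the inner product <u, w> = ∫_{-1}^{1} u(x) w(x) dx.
g(x) = 3*x^2/7 - 16*x/5 - 96/35

The best approximation g ∈ W is the orthogonal projection of f onto W. Writing g = a_0 + a_1 x + a_2 x^2, the coefficients solve the normal equations G · a = b where
  G_{ij} = <φ_i, φ_j> and b_i = <f, φ_i>, with φ_0 = 1, φ_1 = x, φ_2 = x^2.
G =
  [2, 0, 2/3]
  [0, 2/3, 0]
  [2/3, 0, 2/5],
b = (-26/5, -32/15, -58/35).
Solving gives a_0 = -96/35, a_1 = -16/5, a_2 = 3/7, so
  g(x) = 3*x^2/7 - 16*x/5 - 96/35.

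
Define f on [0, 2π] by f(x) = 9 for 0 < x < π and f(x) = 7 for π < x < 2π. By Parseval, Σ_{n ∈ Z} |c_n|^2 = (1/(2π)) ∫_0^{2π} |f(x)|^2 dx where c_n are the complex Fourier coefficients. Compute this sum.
Σ |c_n|^2 = 65

Parseval equates the L^2 energy of f (normalised by 1/(2π)) with the ℓ^2 sum of its Fourier coefficients: (1/(2π)) ∫_0^{2π} |f|^2 = Σ |c_n|^2.
Compute the left side: (1/(2π)) [∫_0^π 9^2 dx + ∫_π^{2π} 7^2 dx] = (1/(2π)) · (81π + 49π) = (81 + 49)/2 = 65.
So Σ_{n ∈ Z} |c_n|^2 = 65.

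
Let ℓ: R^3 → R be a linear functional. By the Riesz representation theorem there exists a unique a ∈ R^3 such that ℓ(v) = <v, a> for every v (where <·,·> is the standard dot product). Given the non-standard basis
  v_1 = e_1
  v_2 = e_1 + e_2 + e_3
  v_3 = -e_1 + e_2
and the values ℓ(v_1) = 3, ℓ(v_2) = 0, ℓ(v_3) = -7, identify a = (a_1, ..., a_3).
a = (3, -4, 1)

Write a = (a_1, ..., a_3) in the standard basis. For each basis vector v_i, ℓ(v_i) = <v_i, a> is a linear equation in the a_j's. Collect the n equations into a matrix system V a = ℓ, where row i of V is v_i (expressed in the standard basis). Since V is invertible (lower-triangular with 1s on the diagonal, up to permutation), solve by back-substitution:
  V =
[[1, 0, 0],
 [1, 1, 1],
 [-1, 1, 0]]
  V a = (3, 0, -7)
Solving gives a = (3, -4, 1).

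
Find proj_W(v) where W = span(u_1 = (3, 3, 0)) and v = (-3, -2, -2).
proj_W(v) = (-5/2, -5/2, 0)

Set up U = [u_1 | ... | u_1] ∈ R^(3×1). The projector onto W = col(U) is P = U (U^T U)^(-1) U^T.
Compute U^T U =
  [18],
and U^T v = (-15).
Solve U^T U · c = U^T v for the coefficients: c = (-5/6). The projection is proj_W(v) = U c.
Check: (v - proj_W(v)) · u_1 = 0  (should be 0).
Result: proj_W(v) = (-5/2, -5/2, 0).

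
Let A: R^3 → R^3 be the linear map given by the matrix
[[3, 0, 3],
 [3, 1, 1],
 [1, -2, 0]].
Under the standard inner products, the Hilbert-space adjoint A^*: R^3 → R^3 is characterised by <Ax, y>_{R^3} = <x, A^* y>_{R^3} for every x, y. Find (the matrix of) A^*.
A^* = A^T =
[[3, 3, 1],
 [0, 1, -2],
 [3, 1, 0]]

For real matrices with standard dot products, the defining identity <Ax, y> = <x, A^* y> gives (Ax)^T y = x^T (A^*) y, i.e. x^T A^T y = x^T (A^*) y. Since this holds for all x, y, we must have A^* = A^T. Therefore
A^* =
[[3, 3, 1],
 [0, 1, -2],
 [3, 1, 0]].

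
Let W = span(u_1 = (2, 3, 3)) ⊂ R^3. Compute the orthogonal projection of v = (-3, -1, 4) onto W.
proj_W(v) = (3/11, 9/22, 9/22)

Set up U = [u_1 | ... | u_1] ∈ R^(3×1). The projector onto W = col(U) is P = U (U^T U)^(-1) U^T.
Compute U^T U =
  [22],
and U^T v = (3).
Solve U^T U · c = U^T v for the coefficients: c = (3/22). The projection is proj_W(v) = U c.
Check: (v - proj_W(v)) · u_1 = 0  (should be 0).
Result: proj_W(v) = (3/11, 9/22, 9/22).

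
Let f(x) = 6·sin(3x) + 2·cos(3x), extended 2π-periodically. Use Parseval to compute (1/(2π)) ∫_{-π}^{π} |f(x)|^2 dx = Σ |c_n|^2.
Σ |c_n|^2 = 20

Expand |f|^2 and use orthogonality of {sin(nx), cos(mx)} on [-π, π]:
  ∫_{-π}^{π} sin(nx)^2 dx = π, ∫ cos(mx)^2 dx = π, and cross terms integrate to 0.
So ∫_{-π}^{π} f(x)^2 dx = 6^2 · π + 2^2 · π = (36 + 4)π.
Divide by 2π: (36 + 4)/2 = 20.
By Parseval, this equals Σ |c_n|^2.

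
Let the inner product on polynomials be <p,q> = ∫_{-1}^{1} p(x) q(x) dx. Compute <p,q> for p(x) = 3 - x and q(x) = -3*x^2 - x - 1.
<p,q> = -34/3

Expand the product: p(x)·q(x) = 3*x^3 - 8*x^2 - 2*x - 3.
∫_{-1}^{1} of each monomial x^k gives [2/(k+1) if k even, 0 if k odd]. Integrating term-by-term (or equivalently evaluating the antiderivative F(x) = 3*x^4/4 - 8*x^3/3 - x^2 - 3*x at the endpoints):
  F(1) − F(−1) = -71/12 − (65/12) = -34/3.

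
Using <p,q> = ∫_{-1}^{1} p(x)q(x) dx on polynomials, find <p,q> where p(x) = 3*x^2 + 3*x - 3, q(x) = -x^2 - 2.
<p,q> = 44/5

Expand the product: p(x)·q(x) = -3*x^4 - 3*x^3 - 3*x^2 - 6*x + 6.
∫_{-1}^{1} of each monomial x^k gives [2/(k+1) if k even, 0 if k odd]. Integrating term-by-term (or equivalently evaluating the antiderivative F(x) = -3*x^5/5 - 3*x^4/4 - x^3 - 3*x^2 + 6*x at the endpoints):
  F(1) − F(−1) = 13/20 − (-163/20) = 44/5.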